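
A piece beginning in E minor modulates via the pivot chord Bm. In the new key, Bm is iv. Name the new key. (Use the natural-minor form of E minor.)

The numeral iv denotes a minor triad on scale degree 4. With B on degree 4, the tonic of the new key is F#.
Degree 4 carries a minor triad in minor keys, so the destination is F# minor.
Check: the diatonic triads of F# minor (natural minor) are F#m (i), G#dim (ii°), A (III), Bm (iv), C#m (v), D (VI), E (VII) — Bm is indeed iv.

F# minor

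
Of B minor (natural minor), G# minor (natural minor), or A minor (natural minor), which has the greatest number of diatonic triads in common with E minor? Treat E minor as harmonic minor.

A minor

Triads of E minor (harmonic minor): E minor (i), F# diminished (ii°), G augmented (III+), A minor (iv), B major (V), C major (VI), D# diminished (vii°).
B minor (natural minor) shares 1: Em.
G# minor (natural minor) shares 1: B.
A minor (natural minor) shares 3: Em, Am, C.
The most common triads (3) are shared with A minor.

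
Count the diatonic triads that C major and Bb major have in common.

2

Diatonic triads of C major: C (I), Dm (ii), Em (iii), F (IV), G (V), Am (vi), Bdim (vii°).
Diatonic triads of Bb major: Bb (I), Cm (ii), Dm (iii), Eb (IV), F (V), Gm (vi), Adim (vii°).
Matching root and quality in both lists: Dm, F.
That gives 2 common triads.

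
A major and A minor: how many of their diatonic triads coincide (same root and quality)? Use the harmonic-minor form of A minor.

Diatonic triads of A major: A (I), Bm (ii), C♯m (iii), D (IV), E (V), F♯m (vi), G♯dim (vii°).
Diatonic triads of A minor (harmonic minor): Am (i), Bdim (ii°), Caug (III+), Dm (iv), E (V), F (VI), G♯dim (vii°).
Matching root and quality in both lists: E, G♯dim.
That gives 2 common triads.

2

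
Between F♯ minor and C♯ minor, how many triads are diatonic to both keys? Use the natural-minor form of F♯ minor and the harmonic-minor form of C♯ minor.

Diatonic triads of F♯ minor (natural minor): F♯m (i), G♯dim (ii°), A (III), Bm (iv), C♯m (v), D (VI), E (VII).
Diatonic triads of C♯ minor (harmonic minor): C♯m (i), D♯dim (ii°), Eaug (III+), F♯m (iv), G♯ (V), A (VI), B♯dim (vii°).
Matching root and quality in both lists: F♯m, A, C♯m.
That gives 3 common triads.

3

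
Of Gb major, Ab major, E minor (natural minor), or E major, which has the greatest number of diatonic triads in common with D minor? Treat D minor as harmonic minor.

E major

Triads of D minor (harmonic minor): Dm (i), Edim (ii°), Faug (III+), Gm (iv), A (V), Bb (VI), C#dim (vii°).
Gb major shares 0: none.
Ab major shares 0: none.
E minor (natural minor) shares 0: none.
E major shares 1: A.
The most common triads (1) are shared with E major.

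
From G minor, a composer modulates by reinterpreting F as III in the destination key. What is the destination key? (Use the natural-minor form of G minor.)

The numeral III denotes a major triad on scale degree 3. With F on degree 3, the tonic of the new key is D.
Degree 3 carries a major triad in natural-minor keys, so the destination is D minor.
Check: the diatonic triads of D minor (natural minor) are Dm (i), Edim (ii°), F (III), Gm (iv), Am (v), Bb (VI), C (VII) — F is indeed III.

D minor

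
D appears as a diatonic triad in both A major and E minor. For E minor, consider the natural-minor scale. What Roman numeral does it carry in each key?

The scale of A major is A B C# D E F# G#; D is degree 4, and the triad built there (D-F#-A) is major, so it is IV.
The scale of E minor (natural minor) is E F# G A B C D; D is degree 7, and the triad built there (D-F#-A) is major, so it is VII.

IV in A major; VII in E minor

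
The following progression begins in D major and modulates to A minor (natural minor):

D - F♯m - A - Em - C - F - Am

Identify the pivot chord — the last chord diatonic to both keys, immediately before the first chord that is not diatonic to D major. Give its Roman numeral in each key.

Em — ii in D major, v in A minor

Chords diatonic to D major: D, Em, F♯m, G, A, Bm, C♯dim.
Reading the progression, the first chord not in that set is C, so the modulation leaves D major there.
The chord immediately before C is Em, which is diatonic to both keys: ii in D major and v in A minor.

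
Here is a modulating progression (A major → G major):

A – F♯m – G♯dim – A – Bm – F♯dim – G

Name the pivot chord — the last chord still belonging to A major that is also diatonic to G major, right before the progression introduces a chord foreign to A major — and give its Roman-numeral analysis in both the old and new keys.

Chords diatonic to A major: A, Bm, C♯m, D, E, F♯m, G♯dim.
Reading the progression, the first chord not in that set is F♯dim, so the modulation leaves A major there.
The chord immediately before F♯dim is Bm, which is diatonic to both keys: ii in A major and iii in G major.

Bm — ii in A major, iii in G major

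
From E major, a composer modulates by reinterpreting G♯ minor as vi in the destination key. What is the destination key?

The numeral vi denotes a minor triad on scale degree 6. With G♯ on degree 6, the tonic of the new key is B.
Degree 6 carries a minor triad in major keys, so the destination is B major.
Check: the diatonic triads of B major are B (I), C♯m (ii), D♯m (iii), E (IV), F♯ (V), G♯m (vi), A♯dim (vii°) — G♯ minor is indeed vi.

B major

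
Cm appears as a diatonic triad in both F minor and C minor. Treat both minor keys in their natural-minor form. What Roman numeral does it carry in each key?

v in F minor; i in C minor

The scale of F minor (natural minor) is F G Ab Bb C Db Eb; C is degree 5, and the triad built there (C-Eb-G) is minor, so it is v.
The scale of C minor (natural minor) is C D Eb F G Ab Bb; C is degree 1, and the triad built there (C-Eb-G) is minor, so it is i.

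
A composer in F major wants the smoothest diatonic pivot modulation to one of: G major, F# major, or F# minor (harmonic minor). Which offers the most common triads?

Triads of F major: F major (I), G minor (ii), A minor (iii), Bb major (IV), C major (V), D minor (vi), E diminished (vii°).
G major shares 2: Am, C.
F# major shares 0: none.
F# minor (harmonic minor) shares 0: none.
The most common triads (2) are shared with G major.

G major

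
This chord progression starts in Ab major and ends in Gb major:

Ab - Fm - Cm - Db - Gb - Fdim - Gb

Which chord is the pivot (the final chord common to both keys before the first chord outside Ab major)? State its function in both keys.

Db — IV in Ab major, V in Gb major

Chords diatonic to Ab major: Ab, Bbm, Cm, Db, Eb, Fm, Gdim.
Reading the progression, the first chord not in that set is Gb, so the modulation leaves Ab major there.
The chord immediately before Gb is Db, which is diatonic to both keys: IV in Ab major and V in Gb major.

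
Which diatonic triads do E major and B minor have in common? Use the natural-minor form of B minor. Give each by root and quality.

Triads in E major: E major (I), F# minor (ii), G# minor (iii), A major (IV), B major (V), C# minor (vi), D# diminished (vii°).
Triads in B minor (natural minor): B minor (i), C# diminished (ii°), D major (III), E minor (iv), F# minor (v), G major (VI), A major (VII).
Shared triads with their functions: F# minor (ii in E major, v in B minor); A major (IV in E major, VII in B minor).

F#m, A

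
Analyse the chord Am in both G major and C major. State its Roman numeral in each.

ii in G major; vi in C major

The scale of G major is G A B C D E F#; A is degree 2, and the triad built there (A-C-E) is minor, so it is ii.
The scale of C major is C D E F G A B; A is degree 6, and the triad built there (A-C-E) is minor, so it is vi.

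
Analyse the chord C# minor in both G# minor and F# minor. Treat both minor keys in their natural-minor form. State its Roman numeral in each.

iv in G# minor; v in F# minor

The scale of G# minor (natural minor) is G# A# B C# D# E F#; C# is degree 4, and the triad built there (C#-E-G#) is minor, so it is iv.
The scale of F# minor (natural minor) is F# G# A B C# D E; C# is degree 5, and the triad built there (C#-E-G#) is minor, so it is v.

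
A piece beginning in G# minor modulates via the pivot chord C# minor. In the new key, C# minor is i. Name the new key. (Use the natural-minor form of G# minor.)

C# minor

The numeral i denotes a minor triad on scale degree 1. With C# on degree 1, the tonic of the new key is C#.
Degree 1 carries a minor triad in minor keys, so the destination is C# minor.
Check: the diatonic triads of C# minor (natural minor) are C#m (i), D#dim (ii°), E (III), F#m (iv), G#m (v), A (VI), B (VII) — C# minor is indeed i.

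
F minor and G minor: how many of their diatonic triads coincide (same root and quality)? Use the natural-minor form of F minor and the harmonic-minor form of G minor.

2

Diatonic triads of F minor (natural minor): Fm (i), Gdim (ii°), Ab (III), Bbm (iv), Cm (v), Db (VI), Eb (VII).
Diatonic triads of G minor (harmonic minor): Gm (i), Adim (ii°), Bbaug (III+), Cm (iv), D (V), Eb (VI), F#dim (vii°).
Matching root and quality in both lists: Cm, Eb.
That gives 2 common triads.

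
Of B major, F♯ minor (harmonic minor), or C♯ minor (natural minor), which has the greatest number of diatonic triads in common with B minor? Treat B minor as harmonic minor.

B major

Triads of B minor (harmonic minor): Bm (i), C♯dim (ii°), Daug (III+), Em (iv), F♯ (V), G (VI), A♯dim (vii°).
B major shares 2: F♯, A♯dim.
F♯ minor (harmonic minor) shares 1: Bm.
C♯ minor (natural minor) shares 0: none.
The most common triads (2) are shared with B major.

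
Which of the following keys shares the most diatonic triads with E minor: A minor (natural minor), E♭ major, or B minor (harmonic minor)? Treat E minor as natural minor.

Triads of E minor (natural minor): Em (i), F♯dim (ii°), G (III), Am (iv), Bm (v), C (VI), D (VII).
A minor (natural minor) shares 4: Em, G, Am, C.
E♭ major shares 0: none.
B minor (harmonic minor) shares 3: Em, G, Bm.
The most common triads (4) are shared with A minor.

A minor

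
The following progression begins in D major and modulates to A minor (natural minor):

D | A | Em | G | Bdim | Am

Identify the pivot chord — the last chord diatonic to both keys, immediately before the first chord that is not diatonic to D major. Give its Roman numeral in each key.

Chords diatonic to D major: D, Em, F#m, G, A, Bm, C#dim.
Reading the progression, the first chord not in that set is Bdim, so the modulation leaves D major there.
The chord immediately before Bdim is G, which is diatonic to both keys: IV in D major and VII in A minor.

G — IV in D major, VII in A minor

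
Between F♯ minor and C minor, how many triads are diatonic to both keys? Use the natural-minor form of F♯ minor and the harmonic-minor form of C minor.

0

Diatonic triads of F♯ minor (natural minor): F♯m (i), G♯dim (ii°), A (III), Bm (iv), C♯m (v), D (VI), E (VII).
Diatonic triads of C minor (harmonic minor): Cm (i), Ddim (ii°), E♭aug (III+), Fm (iv), G (V), A♭ (VI), Bdim (vii°).
No triad has the same root and quality in both keys.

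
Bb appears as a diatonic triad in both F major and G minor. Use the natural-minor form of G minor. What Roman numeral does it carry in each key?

The scale of F major is F G A Bb C D E; Bb is degree 4, and the triad built there (Bb-D-F) is major, so it is IV.
The scale of G minor (natural minor) is G A Bb C D Eb F; Bb is degree 3, and the triad built there (Bb-D-F) is major, so it is III.

IV in F major; III in G minor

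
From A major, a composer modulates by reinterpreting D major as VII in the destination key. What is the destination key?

E minor

The numeral VII denotes a major triad on scale degree 7. With D on degree 7, the tonic of the new key is E.
Degree 7 carries a major triad in natural-minor keys, so the destination is E minor.
Check: the diatonic triads of E minor (natural minor) are Em (i), F♯dim (ii°), G (III), Am (iv), Bm (v), C (VI), D (VII) — D major is indeed VII.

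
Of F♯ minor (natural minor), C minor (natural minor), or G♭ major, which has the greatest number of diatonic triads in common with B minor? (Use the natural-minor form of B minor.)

F♯ minor

Triads of B minor (natural minor): Bm (i), C♯dim (ii°), D (III), Em (iv), F♯m (v), G (VI), A (VII).
F♯ minor (natural minor) shares 4: Bm, D, F♯m, A.
C minor (natural minor) shares 0: none.
G♭ major shares 0: none.
The most common triads (4) are shared with F♯ minor.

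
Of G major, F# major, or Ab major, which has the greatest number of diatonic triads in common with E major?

Triads of E major: E (I), F#m (ii), G#m (iii), A (IV), B (V), C#m (vi), D#dim (vii°).
G major shares 0: none.
F# major shares 2: G#m, B.
Ab major shares 0: none.
The most common triads (2) are shared with F# major.

F# major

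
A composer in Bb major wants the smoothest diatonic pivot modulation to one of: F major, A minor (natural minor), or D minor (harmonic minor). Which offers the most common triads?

F major

Triads of Bb major: Bb (I), Cm (ii), Dm (iii), Eb (IV), F (V), Gm (vi), Adim (vii°).
F major shares 4: Bb, Dm, F, Gm.
A minor (natural minor) shares 2: Dm, F.
D minor (harmonic minor) shares 3: Bb, Dm, Gm.
The most common triads (4) are shared with F major.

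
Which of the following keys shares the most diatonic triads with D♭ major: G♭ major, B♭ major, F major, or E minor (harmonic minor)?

G♭ major

Triads of D♭ major: D♭ (I), E♭m (ii), Fm (iii), G♭ (IV), A♭ (V), B♭m (vi), Cdim (vii°).
G♭ major shares 4: D♭, E♭m, G♭, B♭m.
B♭ major shares 0: none.
F major shares 0: none.
E minor (harmonic minor) shares 0: none.
The most common triads (4) are shared with G♭ major.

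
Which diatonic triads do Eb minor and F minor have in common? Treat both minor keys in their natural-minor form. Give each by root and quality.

Bbm, Db

Triads in Eb minor (natural minor): Ebm (i), Fdim (ii°), Gb (III), Abm (iv), Bbm (v), Cb (VI), Db (VII).
Triads in F minor (natural minor): Fm (i), Gdim (ii°), Ab (III), Bbm (iv), Cm (v), Db (VI), Eb (VII).
Shared triads with their functions: Bbm (v in Eb minor, iv in F minor); Db (VII in Eb minor, VI in F minor).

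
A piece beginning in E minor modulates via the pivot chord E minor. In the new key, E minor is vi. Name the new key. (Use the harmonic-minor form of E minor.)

G major

The numeral vi denotes a minor triad on scale degree 6. With E on degree 6, the tonic of the new key is G.
Degree 6 carries a minor triad in major keys, so the destination is G major.
Check: the diatonic triads of G major are G (I), Am (ii), Bm (iii), C (IV), D (V), Em (vi), F#dim (vii°) — E minor is indeed vi.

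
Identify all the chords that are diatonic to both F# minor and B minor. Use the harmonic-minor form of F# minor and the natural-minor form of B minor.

Triads in F# minor (harmonic minor): F#m (i), G#dim (ii°), Aaug (III+), Bm (iv), C# (V), D (VI), E#dim (vii°).
Triads in B minor (natural minor): Bm (i), C#dim (ii°), D (III), Em (iv), F#m (v), G (VI), A (VII).
Shared triads with their functions: F#m (i in F# minor, v in B minor); Bm (iv in F# minor, i in B minor); D (VI in F# minor, III in B minor).

F#m, Bm, D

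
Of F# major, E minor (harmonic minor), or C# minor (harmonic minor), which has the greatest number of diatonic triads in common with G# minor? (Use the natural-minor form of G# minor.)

Triads of G# minor (natural minor): G# minor (i), A# diminished (ii°), B major (III), C# minor (iv), D# minor (v), E major (VI), F# major (VII).
F# major shares 4: G#m, B, D#m, F#.
E minor (harmonic minor) shares 1: B.
C# minor (harmonic minor) shares 1: C#m.
The most common triads (4) are shared with F# major.

F# major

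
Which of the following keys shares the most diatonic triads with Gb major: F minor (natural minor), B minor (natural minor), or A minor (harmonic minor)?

Triads of Gb major: Gb major (I), Ab minor (ii), Bb minor (iii), Cb major (IV), Db major (V), Eb minor (vi), F diminished (vii°).
F minor (natural minor) shares 2: Bbm, Db.
B minor (natural minor) shares 0: none.
A minor (harmonic minor) shares 0: none.
The most common triads (2) are shared with F minor.

F minor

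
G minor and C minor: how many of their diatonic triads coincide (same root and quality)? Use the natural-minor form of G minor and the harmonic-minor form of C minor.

Diatonic triads of G minor (natural minor): Gm (i), Adim (ii°), B♭ (III), Cm (iv), Dm (v), E♭ (VI), F (VII).
Diatonic triads of C minor (harmonic minor): Cm (i), Ddim (ii°), E♭aug (III+), Fm (iv), G (V), A♭ (VI), Bdim (vii°).
Matching root and quality in both lists: Cm.
That gives 1 common triad.

1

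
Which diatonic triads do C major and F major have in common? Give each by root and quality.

C, Dm, F, Am

Triads in C major: C major (I), D minor (ii), E minor (iii), F major (IV), G major (V), A minor (vi), B diminished (vii°).
Triads in F major: F major (I), G minor (ii), A minor (iii), Bb major (IV), C major (V), D minor (vi), E diminished (vii°).
Shared triads with their functions: C major (I in C major, V in F major); D minor (ii in C major, vi in F major); F major (IV in C major, I in F major); A minor (vi in C major, iii in F major).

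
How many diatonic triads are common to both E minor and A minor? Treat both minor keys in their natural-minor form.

Diatonic triads of E minor (natural minor): Em (i), F#dim (ii°), G (III), Am (iv), Bm (v), C (VI), D (VII).
Diatonic triads of A minor (natural minor): Am (i), Bdim (ii°), C (III), Dm (iv), Em (v), F (VI), G (VII).
Matching root and quality in both lists: Em, G, Am, C.
That gives 4 common triads.

4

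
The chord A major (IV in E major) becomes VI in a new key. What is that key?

The numeral VI denotes a major triad on scale degree 6. With A on degree 6, the tonic of the new key is C#.
Degree 6 carries a major triad in minor keys, so the destination is C# minor.
Check: the diatonic triads of C# minor (natural minor) are C#m (i), D#dim (ii°), E (III), F#m (iv), G#m (v), A (VI), B (VII) — A major is indeed VI.

C# minor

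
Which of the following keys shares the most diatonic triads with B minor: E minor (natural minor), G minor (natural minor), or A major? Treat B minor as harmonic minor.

E minor

Triads of B minor (harmonic minor): B minor (i), C♯ diminished (ii°), D augmented (III+), E minor (iv), F♯ major (V), G major (VI), A♯ diminished (vii°).
E minor (natural minor) shares 3: Bm, Em, G.
G minor (natural minor) shares 0: none.
A major shares 1: Bm.
The most common triads (3) are shared with E minor.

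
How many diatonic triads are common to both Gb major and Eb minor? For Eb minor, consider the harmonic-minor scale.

Diatonic triads of Gb major: Gb (I), Abm (ii), Bbm (iii), Cb (IV), Db (V), Ebm (vi), Fdim (vii°).
Diatonic triads of Eb minor (harmonic minor): Ebm (i), Fdim (ii°), Gbaug (III+), Abm (iv), Bb (V), Cb (VI), Ddim (vii°).
Matching root and quality in both lists: Abm, Cb, Ebm, Fdim.
That gives 4 common triads.

4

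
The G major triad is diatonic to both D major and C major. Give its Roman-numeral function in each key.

The scale of D major is D E F# G A B C#; G is degree 4, and the triad built there (G-B-D) is major, so it is IV.
The scale of C major is C D E F G A B; G is degree 5, and the triad built there (G-B-D) is major, so it is V.

IV in D major; V in C major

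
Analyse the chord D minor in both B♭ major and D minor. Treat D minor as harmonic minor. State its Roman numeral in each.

iii in B♭ major; i in D minor

The scale of B♭ major is B♭ C D E♭ F G A; D is degree 3, and the triad built there (D-F-A) is minor, so it is iii.
The scale of D minor (harmonic minor) is D E F G A B♭ C♯; D is degree 1, and the triad built there (D-F-A) is minor, so it is i.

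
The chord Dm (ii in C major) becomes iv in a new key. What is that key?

The numeral iv denotes a minor triad on scale degree 4. With D on degree 4, the tonic of the new key is A.
Degree 4 carries a minor triad in minor keys, so the destination is A minor.
Check: the diatonic triads of A minor (natural minor) are Am (i), Bdim (ii°), C (III), Dm (iv), Em (v), F (VI), G (VII) — Dm is indeed iv.

A minor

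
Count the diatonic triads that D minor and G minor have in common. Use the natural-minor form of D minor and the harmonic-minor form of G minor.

Diatonic triads of D minor (natural minor): Dm (i), Edim (ii°), F (III), Gm (iv), Am (v), Bb (VI), C (VII).
Diatonic triads of G minor (harmonic minor): Gm (i), Adim (ii°), Bbaug (III+), Cm (iv), D (V), Eb (VI), F#dim (vii°).
Matching root and quality in both lists: Gm.
That gives 1 common triad.

1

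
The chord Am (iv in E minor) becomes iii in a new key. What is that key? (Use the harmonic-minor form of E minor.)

The numeral iii denotes a minor triad on scale degree 3. With A on degree 3, the tonic of the new key is F.
Degree 3 carries a minor triad in major keys, so the destination is F major.
Check: the diatonic triads of F major are F (I), Gm (ii), Am (iii), Bb (IV), C (V), Dm (vi), Edim (vii°) — Am is indeed iii.

F major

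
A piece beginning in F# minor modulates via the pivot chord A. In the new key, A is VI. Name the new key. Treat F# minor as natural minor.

C# minor

The numeral VI denotes a major triad on scale degree 6. With A on degree 6, the tonic of the new key is C#.
Degree 6 carries a major triad in minor keys, so the destination is C# minor.
Check: the diatonic triads of C# minor (natural minor) are C#m (i), D#dim (ii°), E (III), F#m (iv), G#m (v), A (VI), B (VII) — A is indeed VI.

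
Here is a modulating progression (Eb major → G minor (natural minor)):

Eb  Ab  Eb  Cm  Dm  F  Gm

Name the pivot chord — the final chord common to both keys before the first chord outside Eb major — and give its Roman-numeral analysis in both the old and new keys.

Chords diatonic to Eb major: Eb, Fm, Gm, Ab, Bb, Cm, Ddim.
Reading the progression, the first chord not in that set is Dm, so the modulation leaves Eb major there.
The chord immediately before Dm is Cm, which is diatonic to both keys: vi in Eb major and iv in G minor.

Cm — vi in Eb major, iv in G minor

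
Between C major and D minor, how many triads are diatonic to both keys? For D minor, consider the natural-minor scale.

4

Diatonic triads of C major: C (I), Dm (ii), Em (iii), F (IV), G (V), Am (vi), Bdim (vii°).
Diatonic triads of D minor (natural minor): Dm (i), Edim (ii°), F (III), Gm (iv), Am (v), Bb (VI), C (VII).
Matching root and quality in both lists: C, Dm, F, Am.
That gives 4 common triads.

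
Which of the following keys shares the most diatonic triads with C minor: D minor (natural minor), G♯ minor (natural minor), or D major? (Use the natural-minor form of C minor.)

Triads of C minor (natural minor): C minor (i), D diminished (ii°), E♭ major (III), F minor (iv), G minor (v), A♭ major (VI), B♭ major (VII).
D minor (natural minor) shares 2: Gm, B♭.
G♯ minor (natural minor) shares 0: none.
D major shares 0: none.
The most common triads (2) are shared with D minor.

D minor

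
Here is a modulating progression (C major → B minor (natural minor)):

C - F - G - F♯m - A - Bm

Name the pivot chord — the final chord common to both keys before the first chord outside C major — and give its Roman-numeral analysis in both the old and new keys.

Chords diatonic to C major: C, Dm, Em, F, G, Am, Bdim.
Reading the progression, the first chord not in that set is F♯m, so the modulation leaves C major there.
The chord immediately before F♯m is G, which is diatonic to both keys: V in C major and VI in B minor.

G — V in C major, VI in B minor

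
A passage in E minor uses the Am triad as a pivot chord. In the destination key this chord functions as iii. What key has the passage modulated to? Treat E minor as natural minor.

The numeral iii denotes a minor triad on scale degree 3. With A on degree 3, the tonic of the new key is F.
Degree 3 carries a minor triad in major keys, so the destination is F major.
Check: the diatonic triads of F major are F (I), Gm (ii), Am (iii), B♭ (IV), C (V), Dm (vi), Edim (vii°) — Am is indeed iii.

F major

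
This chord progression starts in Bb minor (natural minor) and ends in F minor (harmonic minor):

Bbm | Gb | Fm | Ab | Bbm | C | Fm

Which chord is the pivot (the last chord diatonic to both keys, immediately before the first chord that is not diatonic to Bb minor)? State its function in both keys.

Chords diatonic to Bb minor: Bbm, Cdim, Db, Ebm, Fm, Gb, Ab.
Reading the progression, the first chord not in that set is C, so the modulation leaves Bb minor there.
The chord immediately before C is Bbm, which is diatonic to both keys: i in Bb minor and iv in F minor.

Bbm — i in Bb minor, iv in F minor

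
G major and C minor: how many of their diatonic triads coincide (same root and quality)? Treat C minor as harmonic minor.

Diatonic triads of G major: G (I), Am (ii), Bm (iii), C (IV), D (V), Em (vi), F#dim (vii°).
Diatonic triads of C minor (harmonic minor): Cm (i), Ddim (ii°), Ebaug (III+), Fm (iv), G (V), Ab (VI), Bdim (vii°).
Matching root and quality in both lists: G.
That gives 1 common triad.

1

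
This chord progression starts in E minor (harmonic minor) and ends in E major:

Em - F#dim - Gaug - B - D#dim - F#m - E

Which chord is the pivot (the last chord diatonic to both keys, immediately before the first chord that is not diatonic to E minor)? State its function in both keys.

D#dim — vii° in E minor, vii° in E major

Chords diatonic to E minor: Em, F#dim, Gaug, Am, B, C, D#dim.
Reading the progression, the first chord not in that set is F#m, so the modulation leaves E minor there.
The chord immediately before F#m is D#dim, which is diatonic to both keys: vii° in E minor and vii° in E major.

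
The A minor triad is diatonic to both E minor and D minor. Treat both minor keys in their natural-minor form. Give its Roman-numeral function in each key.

iv in E minor; v in D minor

The scale of E minor (natural minor) is E F♯ G A B C D; A is degree 4, and the triad built there (A-C-E) is minor, so it is iv.
The scale of D minor (natural minor) is D E F G A B♭ C; A is degree 5, and the triad built there (A-C-E) is minor, so it is v.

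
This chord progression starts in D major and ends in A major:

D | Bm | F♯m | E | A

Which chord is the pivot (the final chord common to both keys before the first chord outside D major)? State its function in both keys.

F♯m — iii in D major, vi in A major

Chords diatonic to D major: D, Em, F♯m, G, A, Bm, C♯dim.
Reading the progression, the first chord not in that set is E, so the modulation leaves D major there.
The chord immediately before E is F♯m, which is diatonic to both keys: iii in D major and vi in A major.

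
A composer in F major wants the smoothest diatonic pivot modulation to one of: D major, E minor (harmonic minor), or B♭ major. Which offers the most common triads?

Triads of F major: F major (I), G minor (ii), A minor (iii), B♭ major (IV), C major (V), D minor (vi), E diminished (vii°).
D major shares 0: none.
E minor (harmonic minor) shares 2: Am, C.
B♭ major shares 4: F, Gm, B♭, Dm.
The most common triads (4) are shared with B♭ major.

B♭ major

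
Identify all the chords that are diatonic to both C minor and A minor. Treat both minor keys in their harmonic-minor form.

Triads in C minor (harmonic minor): Cm (i), Ddim (ii°), Ebaug (III+), Fm (iv), G (V), Ab (VI), Bdim (vii°).
Triads in A minor (harmonic minor): Am (i), Bdim (ii°), Caug (III+), Dm (iv), E (V), F (VI), G#dim (vii°).
Shared triads with their functions: Bdim (vii° in C minor, ii° in A minor).

Bdim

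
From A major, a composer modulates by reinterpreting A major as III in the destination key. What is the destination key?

F# minor

The numeral III denotes a major triad on scale degree 3. With A on degree 3, the tonic of the new key is F#.
Degree 3 carries a major triad in natural-minor keys, so the destination is F# minor.
Check: the diatonic triads of F# minor (natural minor) are F#m (i), G#dim (ii°), A (III), Bm (iv), C#m (v), D (VI), E (VII) — A major is indeed III.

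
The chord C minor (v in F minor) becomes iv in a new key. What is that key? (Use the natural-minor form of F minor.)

G minor

The numeral iv denotes a minor triad on scale degree 4. With C on degree 4, the tonic of the new key is G.
Degree 4 carries a minor triad in minor keys, so the destination is G minor.
Check: the diatonic triads of G minor (natural minor) are Gm (i), Adim (ii°), Bb (III), Cm (iv), Dm (v), Eb (VI), F (VII) — C minor is indeed iv.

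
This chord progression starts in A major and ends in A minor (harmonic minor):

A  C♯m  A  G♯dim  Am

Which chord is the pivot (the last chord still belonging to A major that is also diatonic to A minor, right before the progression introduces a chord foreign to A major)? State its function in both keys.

G♯dim — vii° in A major, vii° in A minor

Chords diatonic to A major: A, Bm, C♯m, D, E, F♯m, G♯dim.
Reading the progression, the first chord not in that set is Am, so the modulation leaves A major there.
The chord immediately before Am is G♯dim, which is diatonic to both keys: vii° in A major and vii° in A minor.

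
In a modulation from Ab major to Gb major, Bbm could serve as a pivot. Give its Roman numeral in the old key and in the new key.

ii in Ab major; iii in Gb major

The scale of Ab major is Ab Bb C Db Eb F G; Bb is degree 2, and the triad built there (Bb-Db-F) is minor, so it is ii.
The scale of Gb major is Gb Ab Bb Cb Db Eb F; Bb is degree 3, and the triad built there (Bb-Db-F) is minor, so it is iii.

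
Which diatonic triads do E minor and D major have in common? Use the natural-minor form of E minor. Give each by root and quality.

Em, G, Bm, D

Triads in E minor (natural minor): Em (i), F♯dim (ii°), G (III), Am (iv), Bm (v), C (VI), D (VII).
Triads in D major: D (I), Em (ii), F♯m (iii), G (IV), A (V), Bm (vi), C♯dim (vii°).
Shared triads with their functions: Em (i in E minor, ii in D major); G (III in E minor, IV in D major); Bm (v in E minor, vi in D major); D (VII in E minor, I in D major).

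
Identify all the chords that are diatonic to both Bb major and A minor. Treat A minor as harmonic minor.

Triads in Bb major: Bb (I), Cm (ii), Dm (iii), Eb (IV), F (V), Gm (vi), Adim (vii°).
Triads in A minor (harmonic minor): Am (i), Bdim (ii°), Caug (III+), Dm (iv), E (V), F (VI), G#dim (vii°).
Shared triads with their functions: Dm (iii in Bb major, iv in A minor); F (V in Bb major, VI in A minor).

Dm, F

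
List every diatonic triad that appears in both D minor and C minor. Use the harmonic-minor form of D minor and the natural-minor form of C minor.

Gm, Bb

Triads in D minor (harmonic minor): D minor (i), E diminished (ii°), F augmented (III+), G minor (iv), A major (V), Bb major (VI), C# diminished (vii°).
Triads in C minor (natural minor): C minor (i), D diminished (ii°), Eb major (III), F minor (iv), G minor (v), Ab major (VI), Bb major (VII).
Shared triads with their functions: G minor (iv in D minor, v in C minor); Bb major (VI in D minor, VII in C minor).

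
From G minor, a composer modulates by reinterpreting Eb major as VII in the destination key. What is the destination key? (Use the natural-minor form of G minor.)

F minor

The numeral VII denotes a major triad on scale degree 7. With Eb on degree 7, the tonic of the new key is F.
Degree 7 carries a major triad in natural-minor keys, so the destination is F minor.
Check: the diatonic triads of F minor (natural minor) are Fm (i), Gdim (ii°), Ab (III), Bbm (iv), Cm (v), Db (VI), Eb (VII) — Eb major is indeed VII.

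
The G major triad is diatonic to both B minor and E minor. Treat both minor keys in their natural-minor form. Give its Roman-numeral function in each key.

VI in B minor; III in E minor

The scale of B minor (natural minor) is B C# D E F# G A; G is degree 6, and the triad built there (G-B-D) is major, so it is VI.
The scale of E minor (natural minor) is E F# G A B C D; G is degree 3, and the triad built there (G-B-D) is major, so it is III.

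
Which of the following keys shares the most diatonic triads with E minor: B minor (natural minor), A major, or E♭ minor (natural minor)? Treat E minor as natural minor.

Triads of E minor (natural minor): Em (i), F♯dim (ii°), G (III), Am (iv), Bm (v), C (VI), D (VII).
B minor (natural minor) shares 4: Em, G, Bm, D.
A major shares 2: Bm, D.
E♭ minor (natural minor) shares 0: none.
The most common triads (4) are shared with B minor.

B minor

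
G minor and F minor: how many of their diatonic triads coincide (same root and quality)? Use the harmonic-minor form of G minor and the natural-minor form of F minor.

Diatonic triads of G minor (harmonic minor): G minor (i), A diminished (ii°), Bb augmented (III+), C minor (iv), D major (V), Eb major (VI), F# diminished (vii°).
Diatonic triads of F minor (natural minor): F minor (i), G diminished (ii°), Ab major (III), Bb minor (iv), C minor (v), Db major (VI), Eb major (VII).
Matching root and quality in both lists: C minor, Eb major.
That gives 2 common triads.

2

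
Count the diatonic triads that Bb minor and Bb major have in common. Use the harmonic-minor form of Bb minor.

2

Diatonic triads of Bb minor (harmonic minor): Bbm (i), Cdim (ii°), Dbaug (III+), Ebm (iv), F (V), Gb (VI), Adim (vii°).
Diatonic triads of Bb major: Bb (I), Cm (ii), Dm (iii), Eb (IV), F (V), Gm (vi), Adim (vii°).
Matching root and quality in both lists: F, Adim.
That gives 2 common triads.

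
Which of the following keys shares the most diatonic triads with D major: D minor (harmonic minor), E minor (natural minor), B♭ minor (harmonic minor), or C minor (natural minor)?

Triads of D major: D (I), Em (ii), F♯m (iii), G (IV), A (V), Bm (vi), C♯dim (vii°).
D minor (harmonic minor) shares 2: A, C♯dim.
E minor (natural minor) shares 4: D, Em, G, Bm.
B♭ minor (harmonic minor) shares 0: none.
C minor (natural minor) shares 0: none.
The most common triads (4) are shared with E minor.

E minor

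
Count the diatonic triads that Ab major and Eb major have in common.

4

Diatonic triads of Ab major: Ab major (I), Bb minor (ii), C minor (iii), Db major (IV), Eb major (V), F minor (vi), G diminished (vii°).
Diatonic triads of Eb major: Eb major (I), F minor (ii), G minor (iii), Ab major (IV), Bb major (V), C minor (vi), D diminished (vii°).
Matching root and quality in both lists: Ab major, C minor, Eb major, F minor.
That gives 4 common triads.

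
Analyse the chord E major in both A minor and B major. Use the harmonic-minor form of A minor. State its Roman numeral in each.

The scale of A minor (harmonic minor) is A B C D E F G#; E is degree 5, and the triad built there (E-G#-B) is major, so it is V.
The scale of B major is B C# D# E F# G# A#; E is degree 4, and the triad built there (E-G#-B) is major, so it is IV.

V in A minor; IV in B major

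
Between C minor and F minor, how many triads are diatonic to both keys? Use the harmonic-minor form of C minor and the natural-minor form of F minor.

Diatonic triads of C minor (harmonic minor): Cm (i), Ddim (ii°), Ebaug (III+), Fm (iv), G (V), Ab (VI), Bdim (vii°).
Diatonic triads of F minor (natural minor): Fm (i), Gdim (ii°), Ab (III), Bbm (iv), Cm (v), Db (VI), Eb (VII).
Matching root and quality in both lists: Cm, Fm, Ab.
That gives 3 common triads.

3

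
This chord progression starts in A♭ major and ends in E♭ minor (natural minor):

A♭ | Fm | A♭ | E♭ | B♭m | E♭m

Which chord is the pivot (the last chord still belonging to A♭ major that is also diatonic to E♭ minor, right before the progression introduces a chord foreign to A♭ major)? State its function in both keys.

Chords diatonic to A♭ major: A♭, B♭m, Cm, D♭, E♭, Fm, Gdim.
Reading the progression, the first chord not in that set is E♭m, so the modulation leaves A♭ major there.
The chord immediately before E♭m is B♭m, which is diatonic to both keys: ii in A♭ major and v in E♭ minor.

B♭m — ii in A♭ major, v in E♭ minor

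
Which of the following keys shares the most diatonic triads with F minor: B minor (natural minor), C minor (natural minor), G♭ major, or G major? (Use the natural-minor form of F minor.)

C minor

Triads of F minor (natural minor): Fm (i), Gdim (ii°), A♭ (III), B♭m (iv), Cm (v), D♭ (VI), E♭ (VII).
B minor (natural minor) shares 0: none.
C minor (natural minor) shares 4: Fm, A♭, Cm, E♭.
G♭ major shares 2: B♭m, D♭.
G major shares 0: none.
The most common triads (4) are shared with C minor.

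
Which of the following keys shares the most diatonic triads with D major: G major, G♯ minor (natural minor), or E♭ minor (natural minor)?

G major

Triads of D major: D major (I), E minor (ii), F♯ minor (iii), G major (IV), A major (V), B minor (vi), C♯ diminished (vii°).
G major shares 4: D, Em, G, Bm.
G♯ minor (natural minor) shares 0: none.
E♭ minor (natural minor) shares 0: none.
The most common triads (4) are shared with G major.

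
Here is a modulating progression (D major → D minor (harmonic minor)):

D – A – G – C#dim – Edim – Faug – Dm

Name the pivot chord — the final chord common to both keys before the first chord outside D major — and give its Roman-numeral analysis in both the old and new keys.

Chords diatonic to D major: D, Em, F#m, G, A, Bm, C#dim.
Reading the progression, the first chord not in that set is Edim, so the modulation leaves D major there.
The chord immediately before Edim is C#dim, which is diatonic to both keys: vii° in D major and vii° in D minor.

C#dim — vii° in D major, vii° in D minor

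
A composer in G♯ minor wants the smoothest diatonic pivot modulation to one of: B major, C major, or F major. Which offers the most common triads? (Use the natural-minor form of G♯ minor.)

Triads of G♯ minor (natural minor): G♯m (i), A♯dim (ii°), B (III), C♯m (iv), D♯m (v), E (VI), F♯ (VII).
B major shares 7: G♯m, A♯dim, B, C♯m, D♯m, E, F♯.
C major shares 0: none.
F major shares 0: none.
The most common triads (7) are shared with B major.

B major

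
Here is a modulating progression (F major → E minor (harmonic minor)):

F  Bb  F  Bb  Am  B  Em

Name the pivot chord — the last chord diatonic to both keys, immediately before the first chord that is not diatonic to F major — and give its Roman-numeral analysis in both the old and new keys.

Chords diatonic to F major: F, Gm, Am, Bb, C, Dm, Edim.
Reading the progression, the first chord not in that set is B, so the modulation leaves F major there.
The chord immediately before B is Am, which is diatonic to both keys: iii in F major and iv in E minor.

Am — iii in F major, iv in E minor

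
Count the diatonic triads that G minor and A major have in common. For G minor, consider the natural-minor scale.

Diatonic triads of G minor (natural minor): G minor (i), A diminished (ii°), Bb major (III), C minor (iv), D minor (v), Eb major (VI), F major (VII).
Diatonic triads of A major: A major (I), B minor (ii), C# minor (iii), D major (IV), E major (V), F# minor (vi), G# diminished (vii°).
No triad has the same root and quality in both keys.

0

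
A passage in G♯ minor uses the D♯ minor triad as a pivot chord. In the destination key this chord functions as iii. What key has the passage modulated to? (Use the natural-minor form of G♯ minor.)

The numeral iii denotes a minor triad on scale degree 3. With D♯ on degree 3, the tonic of the new key is B.
Degree 3 carries a minor triad in major keys, so the destination is B major.
Check: the diatonic triads of B major are B (I), C♯m (ii), D♯m (iii), E (IV), F♯ (V), G♯m (vi), A♯dim (vii°) — D♯ minor is indeed iii.

B major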